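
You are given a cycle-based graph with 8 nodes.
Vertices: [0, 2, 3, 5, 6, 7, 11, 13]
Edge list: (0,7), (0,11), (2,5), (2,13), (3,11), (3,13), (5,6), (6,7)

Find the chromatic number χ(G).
χ(G) = 2

Clique number ω(G) = 2 (lower bound: χ ≥ ω).
The graph is bipartite (no odd cycle), so 2 colors suffice: χ(G) = 2.
A valid 2-coloring: color 1: [0, 2, 3, 6]; color 2: [5, 7, 11, 13].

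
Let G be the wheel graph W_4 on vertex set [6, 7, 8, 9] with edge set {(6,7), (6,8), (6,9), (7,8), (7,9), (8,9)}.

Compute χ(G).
χ(G) = 4

Clique number ω(G) = 4 (lower bound: χ ≥ ω).
The clique on [6, 7, 8, 9] has size 4, forcing χ ≥ 4, and the coloring below uses 4 colors, so χ(G) = 4.
A valid 4-coloring: color 1: [9]; color 2: [6]; color 3: [8]; color 4: [7].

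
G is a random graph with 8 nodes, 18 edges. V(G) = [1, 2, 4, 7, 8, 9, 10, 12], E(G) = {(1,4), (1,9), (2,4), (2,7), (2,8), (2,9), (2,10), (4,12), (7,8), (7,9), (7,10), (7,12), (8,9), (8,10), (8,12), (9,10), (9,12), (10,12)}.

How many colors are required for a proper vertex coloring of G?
Clique number ω(G) = 5 (lower bound: χ ≥ ω).
The clique on [2, 7, 8, 9, 10] has size 5, forcing χ ≥ 5, and the coloring below uses 5 colors, so χ(G) = 5.
A valid 5-coloring: color 1: [4, 9]; color 2: [1, 2, 12]; color 3: [8]; color 4: [10]; color 5: [7].

χ(G) = 5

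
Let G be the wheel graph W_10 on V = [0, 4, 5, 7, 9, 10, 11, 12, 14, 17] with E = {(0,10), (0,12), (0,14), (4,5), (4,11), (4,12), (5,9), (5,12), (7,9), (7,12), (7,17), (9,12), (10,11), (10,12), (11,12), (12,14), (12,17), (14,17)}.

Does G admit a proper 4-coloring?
Yes, G is 4-colorable

A valid 4-coloring: color 1: [12]; color 2: [5, 7, 10, 14]; color 3: [0, 4, 9, 17]; color 4: [11].
(χ(G) = 4 ≤ 4.)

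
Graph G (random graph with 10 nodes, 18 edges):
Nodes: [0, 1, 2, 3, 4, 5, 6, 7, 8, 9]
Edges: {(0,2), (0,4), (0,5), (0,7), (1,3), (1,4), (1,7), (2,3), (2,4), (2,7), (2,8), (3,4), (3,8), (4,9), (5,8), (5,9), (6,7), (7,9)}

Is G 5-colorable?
Yes, G is 5-colorable

A valid 5-coloring: color 1: [4, 7, 8]; color 2: [1, 2, 5, 6]; color 3: [0, 3, 9].
(χ(G) = 3 ≤ 5.)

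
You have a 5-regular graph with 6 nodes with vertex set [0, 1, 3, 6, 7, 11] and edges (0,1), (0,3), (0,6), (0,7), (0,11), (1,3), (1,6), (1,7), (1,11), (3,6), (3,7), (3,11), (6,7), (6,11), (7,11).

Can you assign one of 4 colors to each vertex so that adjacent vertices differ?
The clique on vertices [0, 1, 3, 6, 7, 11] has size 6 > 4, so it alone needs 6 colors.

No, G is not 4-colorable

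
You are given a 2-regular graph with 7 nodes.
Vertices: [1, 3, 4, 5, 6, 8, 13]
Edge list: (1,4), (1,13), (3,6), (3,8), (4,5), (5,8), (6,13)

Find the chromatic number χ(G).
Clique number ω(G) = 2 (lower bound: χ ≥ ω).
Odd cycle [6, 13, 1, 4, 5, 8, 3] needs 3 colors (χ ≥ 3).
The coloring below uses 3 colors, so χ(G) = 3.
A valid 3-coloring: color 1: [4, 8, 13]; color 2: [1, 3, 5]; color 3: [6].

χ(G) = 3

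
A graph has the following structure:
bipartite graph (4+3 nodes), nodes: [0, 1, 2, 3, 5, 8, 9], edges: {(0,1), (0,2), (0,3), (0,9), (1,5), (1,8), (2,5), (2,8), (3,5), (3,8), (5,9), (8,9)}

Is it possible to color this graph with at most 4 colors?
A valid 4-coloring: color 1: [0, 5, 8]; color 2: [1, 2, 3, 9].
(χ(G) = 2 ≤ 4.)

Yes, G is 4-colorable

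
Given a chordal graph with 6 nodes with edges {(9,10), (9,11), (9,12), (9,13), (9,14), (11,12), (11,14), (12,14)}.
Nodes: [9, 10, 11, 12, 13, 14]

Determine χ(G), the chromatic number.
χ(G) = 4

Clique number ω(G) = 4 (lower bound: χ ≥ ω).
The clique on [9, 11, 12, 14] has size 4, forcing χ ≥ 4, and the coloring below uses 4 colors, so χ(G) = 4.
A valid 4-coloring: color 1: [9]; color 2: [10, 11, 13]; color 3: [14]; color 4: [12].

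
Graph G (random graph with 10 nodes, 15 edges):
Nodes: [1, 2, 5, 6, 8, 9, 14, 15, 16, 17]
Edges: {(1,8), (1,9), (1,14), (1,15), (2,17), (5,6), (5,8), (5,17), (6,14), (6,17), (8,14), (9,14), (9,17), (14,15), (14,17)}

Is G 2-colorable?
The clique on vertices [5, 6, 17] has size 3 > 2, so it alone needs 3 colors.

No, G is not 2-colorable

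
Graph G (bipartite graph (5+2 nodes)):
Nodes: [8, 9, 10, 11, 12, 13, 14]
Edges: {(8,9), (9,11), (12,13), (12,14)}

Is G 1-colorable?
No, G is not 1-colorable

Edge (8,9) forces its endpoints to differ, so 1 color is not enough.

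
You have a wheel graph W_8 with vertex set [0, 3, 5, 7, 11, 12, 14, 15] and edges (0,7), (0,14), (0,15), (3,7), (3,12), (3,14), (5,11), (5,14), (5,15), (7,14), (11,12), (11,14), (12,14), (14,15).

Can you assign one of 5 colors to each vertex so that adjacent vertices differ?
A valid 5-coloring: color 1: [14]; color 2: [3, 11, 15]; color 3: [0, 5, 12]; color 4: [7].
(χ(G) = 4 ≤ 5.)

Yes, G is 5-colorable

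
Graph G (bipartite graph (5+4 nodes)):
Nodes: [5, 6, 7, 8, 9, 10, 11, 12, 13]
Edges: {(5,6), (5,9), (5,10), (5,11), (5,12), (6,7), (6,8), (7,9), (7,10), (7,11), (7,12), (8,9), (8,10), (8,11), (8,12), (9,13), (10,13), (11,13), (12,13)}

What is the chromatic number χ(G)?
χ(G) = 2

Clique number ω(G) = 2 (lower bound: χ ≥ ω).
The graph is bipartite (no odd cycle), so 2 colors suffice: χ(G) = 2.
A valid 2-coloring: color 1: [5, 7, 8, 13]; color 2: [6, 9, 10, 11, 12].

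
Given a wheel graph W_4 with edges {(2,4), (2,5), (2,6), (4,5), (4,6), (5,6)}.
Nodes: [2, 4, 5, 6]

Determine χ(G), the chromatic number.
Clique number ω(G) = 4 (lower bound: χ ≥ ω).
The clique on [2, 4, 5, 6] has size 4, forcing χ ≥ 4, and the coloring below uses 4 colors, so χ(G) = 4.
A valid 4-coloring: color 1: [2]; color 2: [5]; color 3: [4]; color 4: [6].

χ(G) = 4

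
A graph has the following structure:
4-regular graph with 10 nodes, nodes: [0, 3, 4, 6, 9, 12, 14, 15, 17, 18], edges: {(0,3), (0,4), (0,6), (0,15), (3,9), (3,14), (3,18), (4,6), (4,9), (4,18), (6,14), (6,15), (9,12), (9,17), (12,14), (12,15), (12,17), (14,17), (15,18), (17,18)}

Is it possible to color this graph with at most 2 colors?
The clique on vertices [0, 4, 6] has size 3 > 2, so it alone needs 3 colors.

No, G is not 2-colorable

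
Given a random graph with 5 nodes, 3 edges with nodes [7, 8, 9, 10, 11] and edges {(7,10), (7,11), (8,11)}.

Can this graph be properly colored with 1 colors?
No, G is not 1-colorable

Edge (8,11) forces its endpoints to differ, so 1 color is not enough.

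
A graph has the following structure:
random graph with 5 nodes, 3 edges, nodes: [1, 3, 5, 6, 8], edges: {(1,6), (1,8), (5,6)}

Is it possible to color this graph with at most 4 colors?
Yes, G is 4-colorable

A valid 4-coloring: color 1: [3, 6, 8]; color 2: [1, 5].
(χ(G) = 2 ≤ 4.)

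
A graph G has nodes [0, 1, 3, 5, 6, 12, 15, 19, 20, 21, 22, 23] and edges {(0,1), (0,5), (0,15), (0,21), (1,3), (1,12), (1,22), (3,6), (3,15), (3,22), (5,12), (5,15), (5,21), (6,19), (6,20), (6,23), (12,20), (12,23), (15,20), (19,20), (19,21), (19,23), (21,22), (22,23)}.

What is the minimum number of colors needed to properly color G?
χ(G) = 3

Clique number ω(G) = 3 (lower bound: χ ≥ ω).
The clique on [0, 5, 21] has size 3, forcing χ ≥ 3, and the coloring below uses 3 colors, so χ(G) = 3.
A valid 3-coloring: color 1: [1, 6, 15, 21]; color 2: [3, 5, 20, 23]; color 3: [0, 12, 19, 22].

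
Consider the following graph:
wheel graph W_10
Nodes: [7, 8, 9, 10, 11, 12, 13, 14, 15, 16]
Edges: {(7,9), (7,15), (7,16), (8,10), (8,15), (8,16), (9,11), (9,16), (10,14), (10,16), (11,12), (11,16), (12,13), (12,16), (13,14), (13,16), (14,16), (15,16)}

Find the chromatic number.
Clique number ω(G) = 3 (lower bound: χ ≥ ω).
Odd cycle [10, 14, 13, 12, 11, 9, 7, 15, 8] needs 3 colors (χ ≥ 3).
Vertex 16 is adjacent to every vertex of [7, 8, 9, 10, 11, 12, 13, 14, 15], which already need 3 colors among themselves, so 16 needs a new color (χ ≥ 4).
The coloring below uses 4 colors, so χ(G) = 4.
A valid 4-coloring: color 1: [16]; color 2: [10, 11, 13, 15]; color 3: [8, 9, 12, 14]; color 4: [7].

χ(G) = 4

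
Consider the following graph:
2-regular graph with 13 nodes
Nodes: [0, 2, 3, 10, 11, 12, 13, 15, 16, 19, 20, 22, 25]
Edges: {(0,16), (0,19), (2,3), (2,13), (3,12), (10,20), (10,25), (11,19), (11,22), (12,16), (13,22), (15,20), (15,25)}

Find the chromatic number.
χ(G) = 3

Clique number ω(G) = 2 (lower bound: χ ≥ ω).
Odd cycle [22, 13, 2, 3, 12, 16, 0, 19, 11] needs 3 colors (χ ≥ 3).
The coloring below uses 3 colors, so χ(G) = 3.
A valid 3-coloring: color 1: [3, 13, 16, 19, 20, 25]; color 2: [0, 2, 10, 12, 15, 22]; color 3: [11].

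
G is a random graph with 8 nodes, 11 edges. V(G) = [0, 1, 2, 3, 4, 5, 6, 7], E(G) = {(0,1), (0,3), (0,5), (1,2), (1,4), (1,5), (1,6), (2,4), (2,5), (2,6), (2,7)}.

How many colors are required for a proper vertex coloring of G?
χ(G) = 3

Clique number ω(G) = 3 (lower bound: χ ≥ ω).
The clique on [0, 1, 5] has size 3, forcing χ ≥ 3, and the coloring below uses 3 colors, so χ(G) = 3.
A valid 3-coloring: color 1: [0, 2]; color 2: [1, 3, 7]; color 3: [4, 5, 6].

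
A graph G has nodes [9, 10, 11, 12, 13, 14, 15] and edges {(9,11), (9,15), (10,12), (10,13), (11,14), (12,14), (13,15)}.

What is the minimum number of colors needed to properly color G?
χ(G) = 3

Clique number ω(G) = 2 (lower bound: χ ≥ ω).
Odd cycle [9, 15, 13, 10, 12, 14, 11] needs 3 colors (χ ≥ 3).
The coloring below uses 3 colors, so χ(G) = 3.
A valid 3-coloring: color 1: [9, 13, 14]; color 2: [10, 11, 15]; color 3: [12].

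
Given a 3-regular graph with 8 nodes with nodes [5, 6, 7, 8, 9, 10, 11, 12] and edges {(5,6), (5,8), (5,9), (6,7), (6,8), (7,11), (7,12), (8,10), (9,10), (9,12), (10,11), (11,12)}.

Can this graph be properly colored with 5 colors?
A valid 5-coloring: color 1: [7, 8, 9]; color 2: [6, 10, 12]; color 3: [5, 11].
(χ(G) = 3 ≤ 5.)

Yes, G is 5-colorable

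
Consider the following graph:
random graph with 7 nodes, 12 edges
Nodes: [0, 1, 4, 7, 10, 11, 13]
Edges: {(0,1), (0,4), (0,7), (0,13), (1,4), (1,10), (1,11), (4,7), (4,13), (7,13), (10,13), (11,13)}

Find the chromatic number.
Clique number ω(G) = 4 (lower bound: χ ≥ ω).
The clique on [0, 4, 7, 13] has size 4, forcing χ ≥ 4, and the coloring below uses 4 colors, so χ(G) = 4.
A valid 4-coloring: color 1: [1, 13]; color 2: [4, 10, 11]; color 3: [0]; color 4: [7].

χ(G) = 4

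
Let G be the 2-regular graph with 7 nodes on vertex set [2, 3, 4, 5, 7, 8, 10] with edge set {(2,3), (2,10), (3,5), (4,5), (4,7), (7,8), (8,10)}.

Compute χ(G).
χ(G) = 3

Clique number ω(G) = 2 (lower bound: χ ≥ ω).
Odd cycle [4, 7, 8, 10, 2, 3, 5] needs 3 colors (χ ≥ 3).
The coloring below uses 3 colors, so χ(G) = 3.
A valid 3-coloring: color 1: [3, 4, 8]; color 2: [2, 5, 7]; color 3: [10].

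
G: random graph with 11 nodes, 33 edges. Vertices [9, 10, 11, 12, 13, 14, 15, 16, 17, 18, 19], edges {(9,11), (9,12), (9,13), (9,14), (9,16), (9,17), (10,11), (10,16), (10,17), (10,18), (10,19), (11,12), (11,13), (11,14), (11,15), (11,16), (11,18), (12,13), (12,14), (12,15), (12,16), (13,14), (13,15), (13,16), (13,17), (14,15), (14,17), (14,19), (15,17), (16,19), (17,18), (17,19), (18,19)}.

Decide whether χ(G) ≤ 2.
No, G is not 2-colorable

The clique on vertices [9, 11, 12, 13, 16] has size 5 > 2, so it alone needs 5 colors.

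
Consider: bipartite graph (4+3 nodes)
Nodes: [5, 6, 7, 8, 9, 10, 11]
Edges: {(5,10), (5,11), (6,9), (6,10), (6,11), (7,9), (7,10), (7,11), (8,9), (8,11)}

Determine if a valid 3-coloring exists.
A valid 3-coloring: color 1: [9, 10, 11]; color 2: [5, 6, 7, 8].
(χ(G) = 2 ≤ 3.)

Yes, G is 3-colorable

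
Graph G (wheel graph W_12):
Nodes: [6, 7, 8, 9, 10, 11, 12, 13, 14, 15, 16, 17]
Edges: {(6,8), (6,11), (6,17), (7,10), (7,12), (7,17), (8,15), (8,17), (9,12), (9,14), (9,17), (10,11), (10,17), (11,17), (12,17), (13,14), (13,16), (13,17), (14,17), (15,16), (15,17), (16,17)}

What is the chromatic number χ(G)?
χ(G) = 4

Clique number ω(G) = 3 (lower bound: χ ≥ ω).
Odd cycle [13, 14, 9, 12, 7, 10, 11, 6, 8, 15, 16] needs 3 colors (χ ≥ 3).
Vertex 17 is adjacent to every vertex of [6, 7, 8, 9, 10, 11, 12, 13, 14, 15, 16], which already need 3 colors among themselves, so 17 needs a new color (χ ≥ 4).
The coloring below uses 4 colors, so χ(G) = 4.
A valid 4-coloring: color 1: [17]; color 2: [7, 9, 11, 13, 15]; color 3: [6, 10, 12, 14, 16]; color 4: [8].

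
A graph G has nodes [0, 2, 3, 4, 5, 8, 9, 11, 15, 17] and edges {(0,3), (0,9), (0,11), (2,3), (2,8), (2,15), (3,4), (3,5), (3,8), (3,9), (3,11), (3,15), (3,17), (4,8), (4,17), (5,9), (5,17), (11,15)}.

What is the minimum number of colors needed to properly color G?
χ(G) = 4

Clique number ω(G) = 3 (lower bound: χ ≥ ω).
Odd cycle [5, 17, 4, 8, 2, 15, 11, 0, 9] needs 3 colors (χ ≥ 3).
Vertex 3 is adjacent to every vertex of [0, 2, 4, 5, 8, 9, 11, 15, 17], which already need 3 colors among themselves, so 3 needs a new color (χ ≥ 4).
The coloring below uses 4 colors, so χ(G) = 4.
A valid 4-coloring: color 1: [3]; color 2: [0, 2, 4, 5]; color 3: [8, 9, 15, 17]; color 4: [11].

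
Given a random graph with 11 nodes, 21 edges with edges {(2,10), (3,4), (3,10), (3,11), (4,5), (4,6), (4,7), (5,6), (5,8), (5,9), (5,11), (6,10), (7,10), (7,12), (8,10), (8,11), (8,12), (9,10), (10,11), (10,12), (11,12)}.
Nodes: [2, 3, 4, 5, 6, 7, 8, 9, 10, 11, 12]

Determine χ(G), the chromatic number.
χ(G) = 4

Clique number ω(G) = 4 (lower bound: χ ≥ ω).
The clique on [8, 10, 11, 12] has size 4, forcing χ ≥ 4, and the coloring below uses 4 colors, so χ(G) = 4.
A valid 4-coloring: color 1: [5, 10]; color 2: [2, 4, 9, 11]; color 3: [3, 6, 7, 8]; color 4: [12].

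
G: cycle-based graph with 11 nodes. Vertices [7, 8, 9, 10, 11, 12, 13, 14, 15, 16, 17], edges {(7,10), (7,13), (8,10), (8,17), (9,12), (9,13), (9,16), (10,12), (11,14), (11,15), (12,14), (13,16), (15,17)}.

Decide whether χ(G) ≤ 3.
A valid 3-coloring: color 1: [8, 11, 12, 13]; color 2: [9, 10, 14, 15]; color 3: [7, 16, 17].
(χ(G) = 3 ≤ 3.)

Yes, G is 3-colorable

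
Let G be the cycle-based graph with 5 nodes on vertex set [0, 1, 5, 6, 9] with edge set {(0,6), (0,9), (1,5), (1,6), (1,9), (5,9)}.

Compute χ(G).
χ(G) = 3

Clique number ω(G) = 3 (lower bound: χ ≥ ω).
The clique on [1, 5, 9] has size 3, forcing χ ≥ 3, and the coloring below uses 3 colors, so χ(G) = 3.
A valid 3-coloring: color 1: [0, 1]; color 2: [6, 9]; color 3: [5].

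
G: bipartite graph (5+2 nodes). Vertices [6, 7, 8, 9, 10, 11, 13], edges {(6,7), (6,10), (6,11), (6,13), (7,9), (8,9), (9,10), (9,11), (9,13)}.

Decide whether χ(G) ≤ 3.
A valid 3-coloring: color 1: [6, 9]; color 2: [7, 8, 10, 11, 13].
(χ(G) = 2 ≤ 3.)

Yes, G is 3-colorable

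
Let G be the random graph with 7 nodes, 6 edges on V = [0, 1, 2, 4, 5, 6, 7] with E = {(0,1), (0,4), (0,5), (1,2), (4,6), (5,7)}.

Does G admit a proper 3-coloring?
A valid 3-coloring: color 1: [0, 2, 6, 7]; color 2: [1, 4, 5].
(χ(G) = 2 ≤ 3.)

Yes, G is 3-colorable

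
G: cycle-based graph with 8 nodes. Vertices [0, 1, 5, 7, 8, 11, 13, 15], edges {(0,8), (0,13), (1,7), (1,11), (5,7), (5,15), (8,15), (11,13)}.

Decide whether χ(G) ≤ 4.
A valid 4-coloring: color 1: [1, 5, 8, 13]; color 2: [0, 7, 11, 15].
(χ(G) = 2 ≤ 4.)

Yes, G is 4-colorable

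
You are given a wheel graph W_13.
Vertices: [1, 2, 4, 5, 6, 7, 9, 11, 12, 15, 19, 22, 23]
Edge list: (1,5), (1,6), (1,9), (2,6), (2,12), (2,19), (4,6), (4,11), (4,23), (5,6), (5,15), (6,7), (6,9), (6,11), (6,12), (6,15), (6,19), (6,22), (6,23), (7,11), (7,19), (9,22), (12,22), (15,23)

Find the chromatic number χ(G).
Clique number ω(G) = 3 (lower bound: χ ≥ ω).
The clique on [1, 6, 9] has size 3, forcing χ ≥ 3, and the coloring below uses 3 colors, so χ(G) = 3.
A valid 3-coloring: color 1: [6]; color 2: [5, 9, 11, 12, 19, 23]; color 3: [1, 2, 4, 7, 15, 22].

χ(G) = 3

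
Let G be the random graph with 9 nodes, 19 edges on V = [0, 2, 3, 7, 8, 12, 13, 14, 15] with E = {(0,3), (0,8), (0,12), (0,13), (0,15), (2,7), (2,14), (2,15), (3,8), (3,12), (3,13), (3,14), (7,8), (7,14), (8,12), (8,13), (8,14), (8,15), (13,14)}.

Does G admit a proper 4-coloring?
Yes, G is 4-colorable

A valid 4-coloring: color 1: [2, 8]; color 2: [0, 14]; color 3: [3, 7, 15]; color 4: [12, 13].
(χ(G) = 4 ≤ 4.)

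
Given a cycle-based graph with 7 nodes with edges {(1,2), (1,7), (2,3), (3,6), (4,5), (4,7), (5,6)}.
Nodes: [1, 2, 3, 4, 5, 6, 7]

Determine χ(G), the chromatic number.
χ(G) = 3

Clique number ω(G) = 2 (lower bound: χ ≥ ω).
Odd cycle [7, 1, 2, 3, 6, 5, 4] needs 3 colors (χ ≥ 3).
The coloring below uses 3 colors, so χ(G) = 3.
A valid 3-coloring: color 1: [2, 5, 7]; color 2: [1, 3, 4]; color 3: [6].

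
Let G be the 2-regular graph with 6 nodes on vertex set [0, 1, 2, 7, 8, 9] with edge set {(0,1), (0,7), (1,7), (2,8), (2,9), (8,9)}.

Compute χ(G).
Clique number ω(G) = 3 (lower bound: χ ≥ ω).
The clique on [0, 1, 7] has size 3, forcing χ ≥ 3, and the coloring below uses 3 colors, so χ(G) = 3.
A valid 3-coloring: color 1: [0, 2]; color 2: [7, 8]; color 3: [1, 9].

χ(G) = 3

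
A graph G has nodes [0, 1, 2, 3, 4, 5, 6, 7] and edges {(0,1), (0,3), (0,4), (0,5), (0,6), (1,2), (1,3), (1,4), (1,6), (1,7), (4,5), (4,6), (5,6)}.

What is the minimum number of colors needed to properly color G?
χ(G) = 4

Clique number ω(G) = 4 (lower bound: χ ≥ ω).
The clique on [0, 1, 4, 6] has size 4, forcing χ ≥ 4, and the coloring below uses 4 colors, so χ(G) = 4.
A valid 4-coloring: color 1: [1, 5]; color 2: [0, 2, 7]; color 3: [3, 6]; color 4: [4].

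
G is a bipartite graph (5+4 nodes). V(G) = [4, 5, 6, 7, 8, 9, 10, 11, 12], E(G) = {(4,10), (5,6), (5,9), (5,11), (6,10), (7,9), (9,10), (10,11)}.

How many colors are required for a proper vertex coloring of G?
Clique number ω(G) = 2 (lower bound: χ ≥ ω).
The graph is bipartite (no odd cycle), so 2 colors suffice: χ(G) = 2.
A valid 2-coloring: color 1: [5, 7, 8, 10, 12]; color 2: [4, 6, 9, 11].

χ(G) = 2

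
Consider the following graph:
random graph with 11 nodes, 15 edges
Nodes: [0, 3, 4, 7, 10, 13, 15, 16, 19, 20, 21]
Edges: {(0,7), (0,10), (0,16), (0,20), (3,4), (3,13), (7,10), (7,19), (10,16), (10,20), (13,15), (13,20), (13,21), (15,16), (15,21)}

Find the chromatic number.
Clique number ω(G) = 3 (lower bound: χ ≥ ω).
The clique on [0, 10, 16] has size 3, forcing χ ≥ 3, and the coloring below uses 3 colors, so χ(G) = 3.
A valid 3-coloring: color 1: [0, 4, 13, 19]; color 2: [3, 10, 15]; color 3: [7, 16, 20, 21].

χ(G) = 3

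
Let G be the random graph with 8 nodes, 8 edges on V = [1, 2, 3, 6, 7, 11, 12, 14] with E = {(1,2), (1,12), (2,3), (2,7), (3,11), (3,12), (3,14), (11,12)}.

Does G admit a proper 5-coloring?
A valid 5-coloring: color 1: [1, 3, 6, 7]; color 2: [2, 12, 14]; color 3: [11].
(χ(G) = 3 ≤ 5.)

Yes, G is 5-colorable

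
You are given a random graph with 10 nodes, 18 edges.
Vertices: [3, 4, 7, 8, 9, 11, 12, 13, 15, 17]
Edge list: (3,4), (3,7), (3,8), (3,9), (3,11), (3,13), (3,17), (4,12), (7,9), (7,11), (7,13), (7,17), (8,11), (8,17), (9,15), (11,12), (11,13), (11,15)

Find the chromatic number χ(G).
χ(G) = 4

Clique number ω(G) = 4 (lower bound: χ ≥ ω).
The clique on [3, 7, 11, 13] has size 4, forcing χ ≥ 4, and the coloring below uses 4 colors, so χ(G) = 4.
A valid 4-coloring: color 1: [3, 12, 15]; color 2: [4, 9, 11, 17]; color 3: [7, 8]; color 4: [13].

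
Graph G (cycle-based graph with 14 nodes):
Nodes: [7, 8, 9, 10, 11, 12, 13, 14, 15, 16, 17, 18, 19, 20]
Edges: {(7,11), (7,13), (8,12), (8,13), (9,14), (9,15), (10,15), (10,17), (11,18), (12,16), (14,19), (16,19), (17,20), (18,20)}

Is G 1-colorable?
Edge (7,11) forces its endpoints to differ, so 1 color is not enough.

No, G is not 1-colorable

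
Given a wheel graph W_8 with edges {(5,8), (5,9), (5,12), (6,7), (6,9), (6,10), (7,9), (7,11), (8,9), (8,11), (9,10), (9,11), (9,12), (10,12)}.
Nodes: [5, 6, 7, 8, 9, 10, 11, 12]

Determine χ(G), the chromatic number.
Clique number ω(G) = 3 (lower bound: χ ≥ ω).
Odd cycle [10, 6, 7, 11, 8, 5, 12] needs 3 colors (χ ≥ 3).
Vertex 9 is adjacent to every vertex of [5, 6, 7, 8, 10, 11, 12], which already need 3 colors among themselves, so 9 needs a new color (χ ≥ 4).
The coloring below uses 4 colors, so χ(G) = 4.
A valid 4-coloring: color 1: [9]; color 2: [5, 7, 10]; color 3: [6, 11, 12]; color 4: [8].

χ(G) = 4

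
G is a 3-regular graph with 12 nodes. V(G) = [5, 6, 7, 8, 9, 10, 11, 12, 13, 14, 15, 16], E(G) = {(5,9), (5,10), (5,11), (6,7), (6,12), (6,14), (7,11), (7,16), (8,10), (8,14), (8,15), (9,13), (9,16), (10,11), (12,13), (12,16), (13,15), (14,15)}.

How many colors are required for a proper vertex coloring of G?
Clique number ω(G) = 3 (lower bound: χ ≥ ω).
The clique on [5, 10, 11] has size 3, forcing χ ≥ 3, and the coloring below uses 3 colors, so χ(G) = 3.
A valid 3-coloring: color 1: [6, 8, 11, 13, 16]; color 2: [5, 7, 12, 14]; color 3: [9, 10, 15].

χ(G) = 3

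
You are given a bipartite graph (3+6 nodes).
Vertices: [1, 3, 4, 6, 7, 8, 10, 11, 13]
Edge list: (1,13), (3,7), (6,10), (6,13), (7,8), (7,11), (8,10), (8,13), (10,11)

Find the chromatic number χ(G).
χ(G) = 2

Clique number ω(G) = 2 (lower bound: χ ≥ ω).
The graph is bipartite (no odd cycle), so 2 colors suffice: χ(G) = 2.
A valid 2-coloring: color 1: [4, 7, 10, 13]; color 2: [1, 3, 6, 8, 11].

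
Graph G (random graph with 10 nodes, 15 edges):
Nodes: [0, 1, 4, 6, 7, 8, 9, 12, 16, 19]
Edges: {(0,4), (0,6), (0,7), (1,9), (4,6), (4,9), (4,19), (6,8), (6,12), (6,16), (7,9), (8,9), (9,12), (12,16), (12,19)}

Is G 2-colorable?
The clique on vertices [0, 4, 6] has size 3 > 2, so it alone needs 3 colors.

No, G is not 2-colorable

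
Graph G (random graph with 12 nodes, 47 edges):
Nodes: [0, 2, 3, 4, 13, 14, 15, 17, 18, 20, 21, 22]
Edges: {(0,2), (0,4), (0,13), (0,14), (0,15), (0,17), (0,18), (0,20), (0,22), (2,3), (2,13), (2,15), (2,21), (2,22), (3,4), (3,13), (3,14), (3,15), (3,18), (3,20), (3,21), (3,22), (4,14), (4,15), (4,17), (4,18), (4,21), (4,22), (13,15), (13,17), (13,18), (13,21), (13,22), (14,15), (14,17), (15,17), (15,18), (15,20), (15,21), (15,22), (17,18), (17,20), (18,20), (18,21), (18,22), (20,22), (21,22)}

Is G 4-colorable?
No, G is not 4-colorable

The clique on vertices [2, 3, 13, 15, 21, 22] has size 6 > 4, so it alone needs 6 colors.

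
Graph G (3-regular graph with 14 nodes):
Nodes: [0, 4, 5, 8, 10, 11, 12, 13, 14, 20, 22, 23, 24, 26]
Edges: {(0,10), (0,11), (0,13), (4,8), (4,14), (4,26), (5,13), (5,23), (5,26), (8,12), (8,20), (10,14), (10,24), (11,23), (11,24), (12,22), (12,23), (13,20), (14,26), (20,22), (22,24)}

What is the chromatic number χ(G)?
χ(G) = 3

Clique number ω(G) = 3 (lower bound: χ ≥ ω).
The clique on [4, 14, 26] has size 3, forcing χ ≥ 3, and the coloring below uses 3 colors, so χ(G) = 3.
A valid 3-coloring: color 1: [8, 10, 11, 13, 22, 26]; color 2: [0, 14, 20, 23, 24]; color 3: [4, 5, 12].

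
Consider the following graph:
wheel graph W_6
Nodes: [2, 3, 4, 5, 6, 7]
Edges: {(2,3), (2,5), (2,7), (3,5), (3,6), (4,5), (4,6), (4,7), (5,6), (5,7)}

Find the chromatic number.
Clique number ω(G) = 3 (lower bound: χ ≥ ω).
Odd cycle [6, 3, 2, 7, 4] needs 3 colors (χ ≥ 3).
Vertex 5 is adjacent to every vertex of [2, 3, 4, 6, 7], which already need 3 colors among themselves, so 5 needs a new color (χ ≥ 4).
The coloring below uses 4 colors, so χ(G) = 4.
A valid 4-coloring: color 1: [5]; color 2: [6, 7]; color 3: [3, 4]; color 4: [2].

χ(G) = 4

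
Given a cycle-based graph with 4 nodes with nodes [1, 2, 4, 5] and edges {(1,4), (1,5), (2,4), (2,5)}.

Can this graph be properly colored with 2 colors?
A valid 2-coloring: color 1: [4, 5]; color 2: [1, 2].
(χ(G) = 2 ≤ 2.)

Yes, G is 2-colorable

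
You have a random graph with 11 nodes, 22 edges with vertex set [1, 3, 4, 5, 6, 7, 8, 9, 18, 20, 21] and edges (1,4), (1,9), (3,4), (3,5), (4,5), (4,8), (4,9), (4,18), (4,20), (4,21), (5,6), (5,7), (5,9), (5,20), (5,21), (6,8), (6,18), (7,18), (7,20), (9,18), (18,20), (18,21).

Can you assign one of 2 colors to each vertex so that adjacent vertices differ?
No, G is not 2-colorable

The clique on vertices [1, 4, 9] has size 3 > 2, so it alone needs 3 colors.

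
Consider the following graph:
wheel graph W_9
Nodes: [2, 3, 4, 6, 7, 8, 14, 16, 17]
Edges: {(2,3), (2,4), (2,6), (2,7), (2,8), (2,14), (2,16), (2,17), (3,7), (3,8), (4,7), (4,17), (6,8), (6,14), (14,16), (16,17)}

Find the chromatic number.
χ(G) = 3

Clique number ω(G) = 3 (lower bound: χ ≥ ω).
The clique on [2, 3, 8] has size 3, forcing χ ≥ 3, and the coloring below uses 3 colors, so χ(G) = 3.
A valid 3-coloring: color 1: [2]; color 2: [3, 4, 6, 16]; color 3: [7, 8, 14, 17].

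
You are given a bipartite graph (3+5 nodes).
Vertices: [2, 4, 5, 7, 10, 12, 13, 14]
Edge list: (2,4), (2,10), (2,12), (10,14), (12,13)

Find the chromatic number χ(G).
Clique number ω(G) = 2 (lower bound: χ ≥ ω).
The graph is bipartite (no odd cycle), so 2 colors suffice: χ(G) = 2.
A valid 2-coloring: color 1: [2, 5, 7, 13, 14]; color 2: [4, 10, 12].

χ(G) = 2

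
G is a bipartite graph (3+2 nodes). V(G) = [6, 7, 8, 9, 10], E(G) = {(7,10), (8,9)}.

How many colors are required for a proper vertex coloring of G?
Clique number ω(G) = 2 (lower bound: χ ≥ ω).
The graph is bipartite (no odd cycle), so 2 colors suffice: χ(G) = 2.
A valid 2-coloring: color 1: [6, 7, 9]; color 2: [8, 10].

χ(G) = 2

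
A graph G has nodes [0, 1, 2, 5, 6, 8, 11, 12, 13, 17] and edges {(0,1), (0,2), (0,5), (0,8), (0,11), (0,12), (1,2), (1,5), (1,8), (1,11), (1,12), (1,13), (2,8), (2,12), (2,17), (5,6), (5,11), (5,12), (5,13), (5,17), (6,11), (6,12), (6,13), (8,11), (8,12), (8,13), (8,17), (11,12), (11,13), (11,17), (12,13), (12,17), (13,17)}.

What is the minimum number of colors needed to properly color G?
χ(G) = 5

Clique number ω(G) = 5 (lower bound: χ ≥ ω).
The clique on [0, 1, 2, 8, 12] has size 5, forcing χ ≥ 5, and the coloring below uses 5 colors, so χ(G) = 5.
A valid 5-coloring: color 1: [12]; color 2: [2, 11]; color 3: [5, 8]; color 4: [1, 6, 17]; color 5: [0, 13].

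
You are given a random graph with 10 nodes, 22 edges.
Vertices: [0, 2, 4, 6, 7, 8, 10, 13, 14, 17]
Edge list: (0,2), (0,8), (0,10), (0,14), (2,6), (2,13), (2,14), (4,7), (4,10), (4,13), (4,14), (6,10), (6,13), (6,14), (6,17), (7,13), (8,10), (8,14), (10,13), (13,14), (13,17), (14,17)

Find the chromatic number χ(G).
Clique number ω(G) = 4 (lower bound: χ ≥ ω).
The clique on [6, 13, 14, 17] has size 4, forcing χ ≥ 4, and the coloring below uses 4 colors, so χ(G) = 4.
A valid 4-coloring: color 1: [0, 13]; color 2: [7, 10, 14]; color 3: [4, 6, 8]; color 4: [2, 17].

χ(G) = 4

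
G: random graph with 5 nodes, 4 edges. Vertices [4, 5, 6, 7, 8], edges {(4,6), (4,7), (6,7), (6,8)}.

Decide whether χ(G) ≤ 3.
Yes, G is 3-colorable

A valid 3-coloring: color 1: [5, 6]; color 2: [7, 8]; color 3: [4].
(χ(G) = 3 ≤ 3.)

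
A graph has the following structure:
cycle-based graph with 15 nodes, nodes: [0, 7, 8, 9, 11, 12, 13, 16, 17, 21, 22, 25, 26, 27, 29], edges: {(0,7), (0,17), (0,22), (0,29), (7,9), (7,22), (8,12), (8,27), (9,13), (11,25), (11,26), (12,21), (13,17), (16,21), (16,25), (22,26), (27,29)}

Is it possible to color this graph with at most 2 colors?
The clique on vertices [0, 7, 22] has size 3 > 2, so it alone needs 3 colors.

No, G is not 2-colorable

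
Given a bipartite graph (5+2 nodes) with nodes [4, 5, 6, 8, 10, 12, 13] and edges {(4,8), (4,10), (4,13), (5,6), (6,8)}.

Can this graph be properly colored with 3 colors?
Yes, G is 3-colorable

A valid 3-coloring: color 1: [4, 6, 12]; color 2: [5, 8, 10, 13].
(χ(G) = 2 ≤ 3.)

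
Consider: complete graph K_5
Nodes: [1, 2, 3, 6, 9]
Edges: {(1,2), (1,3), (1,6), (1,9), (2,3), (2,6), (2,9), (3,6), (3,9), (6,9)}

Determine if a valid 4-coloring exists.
The clique on vertices [1, 2, 3, 6, 9] has size 5 > 4, so it alone needs 5 colors.

No, G is not 4-colorable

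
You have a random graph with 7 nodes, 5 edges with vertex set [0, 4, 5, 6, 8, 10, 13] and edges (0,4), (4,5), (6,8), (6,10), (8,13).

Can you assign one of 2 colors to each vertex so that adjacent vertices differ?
Yes, G is 2-colorable

A valid 2-coloring: color 1: [4, 6, 13]; color 2: [0, 5, 8, 10].
(χ(G) = 2 ≤ 2.)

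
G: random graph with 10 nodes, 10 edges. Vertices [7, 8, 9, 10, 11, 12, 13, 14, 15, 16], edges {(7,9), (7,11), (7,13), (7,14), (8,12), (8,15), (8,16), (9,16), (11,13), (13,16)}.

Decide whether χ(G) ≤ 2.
The clique on vertices [7, 11, 13] has size 3 > 2, so it alone needs 3 colors.

No, G is not 2-colorable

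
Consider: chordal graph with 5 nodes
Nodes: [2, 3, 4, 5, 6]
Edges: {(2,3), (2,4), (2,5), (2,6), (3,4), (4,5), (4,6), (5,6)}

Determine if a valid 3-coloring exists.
The clique on vertices [2, 4, 5, 6] has size 4 > 3, so it alone needs 4 colors.

No, G is not 3-colorable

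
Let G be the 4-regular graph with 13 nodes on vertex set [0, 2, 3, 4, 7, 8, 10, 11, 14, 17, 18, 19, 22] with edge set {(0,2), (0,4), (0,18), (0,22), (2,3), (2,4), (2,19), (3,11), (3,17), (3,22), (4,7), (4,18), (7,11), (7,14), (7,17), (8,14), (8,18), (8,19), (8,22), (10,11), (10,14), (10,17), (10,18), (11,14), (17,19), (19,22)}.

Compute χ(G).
χ(G) = 3

Clique number ω(G) = 3 (lower bound: χ ≥ ω).
The clique on [0, 4, 18] has size 3, forcing χ ≥ 3, and the coloring below uses 3 colors, so χ(G) = 3.
A valid 3-coloring: color 1: [0, 3, 7, 8, 10]; color 2: [4, 11, 19]; color 3: [2, 14, 17, 18, 22].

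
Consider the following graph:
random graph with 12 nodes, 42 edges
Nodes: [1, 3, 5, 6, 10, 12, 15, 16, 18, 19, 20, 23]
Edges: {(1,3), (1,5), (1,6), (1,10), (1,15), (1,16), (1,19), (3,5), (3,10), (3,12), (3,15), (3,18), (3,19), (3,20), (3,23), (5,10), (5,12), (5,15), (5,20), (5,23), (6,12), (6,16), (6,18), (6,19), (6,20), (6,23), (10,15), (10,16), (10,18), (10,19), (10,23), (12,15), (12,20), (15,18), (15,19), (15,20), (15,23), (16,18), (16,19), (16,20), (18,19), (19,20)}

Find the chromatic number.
Clique number ω(G) = 5 (lower bound: χ ≥ ω).
The clique on [3, 10, 15, 18, 19] has size 5, forcing χ ≥ 5, and the coloring below uses 5 colors, so χ(G) = 5.
A valid 5-coloring: color 1: [3, 16]; color 2: [6, 15]; color 3: [10, 20]; color 4: [5, 19]; color 5: [1, 12, 18, 23].

χ(G) = 5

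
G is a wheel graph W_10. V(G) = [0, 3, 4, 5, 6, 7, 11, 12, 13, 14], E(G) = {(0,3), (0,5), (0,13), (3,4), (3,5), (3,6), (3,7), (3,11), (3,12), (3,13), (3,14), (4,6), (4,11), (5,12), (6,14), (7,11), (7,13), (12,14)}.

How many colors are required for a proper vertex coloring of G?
χ(G) = 4

Clique number ω(G) = 3 (lower bound: χ ≥ ω).
Odd cycle [7, 13, 0, 5, 12, 14, 6, 4, 11] needs 3 colors (χ ≥ 3).
Vertex 3 is adjacent to every vertex of [0, 4, 5, 6, 7, 11, 12, 13, 14], which already need 3 colors among themselves, so 3 needs a new color (χ ≥ 4).
The coloring below uses 4 colors, so χ(G) = 4.
A valid 4-coloring: color 1: [3]; color 2: [0, 4, 7, 12]; color 3: [5, 11, 13, 14]; color 4: [6].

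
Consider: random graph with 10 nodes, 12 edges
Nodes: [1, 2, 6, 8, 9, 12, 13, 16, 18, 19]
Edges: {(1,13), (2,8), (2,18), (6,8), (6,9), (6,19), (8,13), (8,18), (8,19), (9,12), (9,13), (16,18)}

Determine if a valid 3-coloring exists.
A valid 3-coloring: color 1: [1, 8, 9, 16]; color 2: [6, 12, 13, 18]; color 3: [2, 19].
(χ(G) = 3 ≤ 3.)

Yes, G is 3-colorable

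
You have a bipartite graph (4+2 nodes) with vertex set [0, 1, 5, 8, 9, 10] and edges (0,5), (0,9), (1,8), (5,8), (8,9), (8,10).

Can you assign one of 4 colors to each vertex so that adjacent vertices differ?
A valid 4-coloring: color 1: [0, 8]; color 2: [1, 5, 9, 10].
(χ(G) = 2 ≤ 4.)

Yes, G is 4-colorable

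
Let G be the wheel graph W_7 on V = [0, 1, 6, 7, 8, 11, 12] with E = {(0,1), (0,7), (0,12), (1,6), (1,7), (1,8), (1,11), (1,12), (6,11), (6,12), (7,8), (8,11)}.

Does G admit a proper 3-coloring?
Yes, G is 3-colorable

A valid 3-coloring: color 1: [1]; color 2: [7, 11, 12]; color 3: [0, 6, 8].
(χ(G) = 3 ≤ 3.)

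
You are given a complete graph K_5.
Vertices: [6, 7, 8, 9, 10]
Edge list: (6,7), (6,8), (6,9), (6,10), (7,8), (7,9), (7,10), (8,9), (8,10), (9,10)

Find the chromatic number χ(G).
Clique number ω(G) = 5 (lower bound: χ ≥ ω).
The clique on [6, 7, 8, 9, 10] has size 5, forcing χ ≥ 5, and the coloring below uses 5 colors, so χ(G) = 5.
A valid 5-coloring: color 1: [9]; color 2: [10]; color 3: [7]; color 4: [6]; color 5: [8].

χ(G) = 5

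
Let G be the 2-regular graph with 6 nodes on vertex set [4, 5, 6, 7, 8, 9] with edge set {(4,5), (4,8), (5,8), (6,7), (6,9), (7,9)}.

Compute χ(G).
χ(G) = 3

Clique number ω(G) = 3 (lower bound: χ ≥ ω).
The clique on [6, 7, 9] has size 3, forcing χ ≥ 3, and the coloring below uses 3 colors, so χ(G) = 3.
A valid 3-coloring: color 1: [8, 9]; color 2: [4, 6]; color 3: [5, 7].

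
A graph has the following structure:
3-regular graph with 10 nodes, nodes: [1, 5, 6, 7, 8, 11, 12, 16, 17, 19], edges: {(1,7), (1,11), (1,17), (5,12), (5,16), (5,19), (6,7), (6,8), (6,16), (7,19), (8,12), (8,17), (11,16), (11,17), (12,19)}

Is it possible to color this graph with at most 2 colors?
The clique on vertices [1, 11, 17] has size 3 > 2, so it alone needs 3 colors.

No, G is not 2-colorable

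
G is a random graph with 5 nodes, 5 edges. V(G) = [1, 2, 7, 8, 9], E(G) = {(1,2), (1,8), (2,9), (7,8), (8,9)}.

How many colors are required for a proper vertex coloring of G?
χ(G) = 2

Clique number ω(G) = 2 (lower bound: χ ≥ ω).
The graph is bipartite (no odd cycle), so 2 colors suffice: χ(G) = 2.
A valid 2-coloring: color 1: [2, 8]; color 2: [1, 7, 9].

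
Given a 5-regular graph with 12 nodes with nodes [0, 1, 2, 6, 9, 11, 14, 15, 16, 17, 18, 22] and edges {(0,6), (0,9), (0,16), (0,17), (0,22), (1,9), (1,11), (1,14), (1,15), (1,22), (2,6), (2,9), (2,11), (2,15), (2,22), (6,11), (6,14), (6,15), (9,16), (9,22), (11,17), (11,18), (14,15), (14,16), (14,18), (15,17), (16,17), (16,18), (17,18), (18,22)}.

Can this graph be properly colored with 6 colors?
Yes, G is 6-colorable

A valid 6-coloring: color 1: [11, 15, 16, 22]; color 2: [9, 14, 17]; color 3: [1, 6, 18]; color 4: [0, 2].
(χ(G) = 4 ≤ 6.)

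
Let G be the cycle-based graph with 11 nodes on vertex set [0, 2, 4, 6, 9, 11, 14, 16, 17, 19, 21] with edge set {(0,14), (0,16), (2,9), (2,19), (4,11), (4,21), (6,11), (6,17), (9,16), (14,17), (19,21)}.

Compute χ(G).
Clique number ω(G) = 2 (lower bound: χ ≥ ω).
Odd cycle [0, 14, 17, 6, 11, 4, 21, 19, 2, 9, 16] needs 3 colors (χ ≥ 3).
The coloring below uses 3 colors, so χ(G) = 3.
A valid 3-coloring: color 1: [0, 9, 11, 17, 21]; color 2: [4, 6, 14, 16, 19]; color 3: [2].

χ(G) = 3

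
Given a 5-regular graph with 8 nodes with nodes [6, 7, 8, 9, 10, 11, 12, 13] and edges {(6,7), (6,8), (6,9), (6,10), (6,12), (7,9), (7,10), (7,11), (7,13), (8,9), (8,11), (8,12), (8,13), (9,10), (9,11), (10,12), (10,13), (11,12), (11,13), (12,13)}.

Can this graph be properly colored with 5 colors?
Yes, G is 5-colorable

A valid 5-coloring: color 1: [9, 12]; color 2: [6, 13]; color 3: [7, 8]; color 4: [10, 11].
(χ(G) = 4 ≤ 5.)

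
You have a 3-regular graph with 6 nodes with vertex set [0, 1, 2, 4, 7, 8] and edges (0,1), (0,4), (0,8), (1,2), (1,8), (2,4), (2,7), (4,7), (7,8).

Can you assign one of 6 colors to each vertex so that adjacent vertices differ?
Yes, G is 6-colorable

A valid 6-coloring: color 1: [1, 4]; color 2: [2, 8]; color 3: [0, 7].
(χ(G) = 3 ≤ 6.)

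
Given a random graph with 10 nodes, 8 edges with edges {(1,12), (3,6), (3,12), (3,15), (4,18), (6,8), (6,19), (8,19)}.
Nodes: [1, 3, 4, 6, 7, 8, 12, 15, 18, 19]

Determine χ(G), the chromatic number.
Clique number ω(G) = 3 (lower bound: χ ≥ ω).
The clique on [6, 8, 19] has size 3, forcing χ ≥ 3, and the coloring below uses 3 colors, so χ(G) = 3.
A valid 3-coloring: color 1: [1, 3, 7, 8, 18]; color 2: [4, 6, 12, 15]; color 3: [19].

χ(G) = 3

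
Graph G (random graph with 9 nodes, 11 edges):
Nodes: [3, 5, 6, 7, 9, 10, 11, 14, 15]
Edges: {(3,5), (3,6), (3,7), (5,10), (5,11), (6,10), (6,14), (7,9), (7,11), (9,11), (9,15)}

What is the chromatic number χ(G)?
Clique number ω(G) = 3 (lower bound: χ ≥ ω).
The clique on [7, 9, 11] has size 3, forcing χ ≥ 3, and the coloring below uses 3 colors, so χ(G) = 3.
A valid 3-coloring: color 1: [3, 9, 10, 14]; color 2: [5, 6, 7, 15]; color 3: [11].

χ(G) = 3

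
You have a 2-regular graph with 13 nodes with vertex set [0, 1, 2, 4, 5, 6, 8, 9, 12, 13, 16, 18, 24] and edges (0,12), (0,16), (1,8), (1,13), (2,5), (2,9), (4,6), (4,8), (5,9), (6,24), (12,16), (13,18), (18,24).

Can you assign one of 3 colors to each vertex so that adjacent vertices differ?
A valid 3-coloring: color 1: [5, 8, 13, 16, 24]; color 2: [0, 1, 4, 9, 18]; color 3: [2, 6, 12].
(χ(G) = 3 ≤ 3.)

Yes, G is 3-colorable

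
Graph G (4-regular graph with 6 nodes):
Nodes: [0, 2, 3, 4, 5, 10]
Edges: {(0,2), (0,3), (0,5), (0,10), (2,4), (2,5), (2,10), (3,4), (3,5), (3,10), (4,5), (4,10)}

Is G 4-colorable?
A valid 4-coloring: color 1: [5, 10]; color 2: [0, 4]; color 3: [2, 3].
(χ(G) = 3 ≤ 4.)

Yes, G is 4-colorable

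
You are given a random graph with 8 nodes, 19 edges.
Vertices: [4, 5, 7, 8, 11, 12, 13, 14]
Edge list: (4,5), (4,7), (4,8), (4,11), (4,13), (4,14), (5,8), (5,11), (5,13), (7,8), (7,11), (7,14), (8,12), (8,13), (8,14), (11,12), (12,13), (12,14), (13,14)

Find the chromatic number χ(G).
χ(G) = 4

Clique number ω(G) = 4 (lower bound: χ ≥ ω).
The clique on [4, 5, 8, 13] has size 4, forcing χ ≥ 4, and the coloring below uses 4 colors, so χ(G) = 4.
A valid 4-coloring: color 1: [4, 12]; color 2: [8, 11]; color 3: [7, 13]; color 4: [5, 14].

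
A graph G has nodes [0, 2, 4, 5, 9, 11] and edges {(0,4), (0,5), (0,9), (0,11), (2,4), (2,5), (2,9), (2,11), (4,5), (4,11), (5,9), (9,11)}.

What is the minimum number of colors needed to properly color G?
Clique number ω(G) = 3 (lower bound: χ ≥ ω).
The clique on [0, 9, 11] has size 3, forcing χ ≥ 3, and the coloring below uses 3 colors, so χ(G) = 3.
A valid 3-coloring: color 1: [4, 9]; color 2: [0, 2]; color 3: [5, 11].

χ(G) = 3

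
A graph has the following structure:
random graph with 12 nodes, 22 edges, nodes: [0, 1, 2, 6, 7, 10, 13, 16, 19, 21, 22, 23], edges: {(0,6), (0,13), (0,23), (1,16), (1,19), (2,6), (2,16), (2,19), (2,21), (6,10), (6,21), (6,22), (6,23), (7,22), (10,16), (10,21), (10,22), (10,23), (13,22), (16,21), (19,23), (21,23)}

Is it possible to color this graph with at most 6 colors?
A valid 6-coloring: color 1: [6, 7, 13, 16, 19]; color 2: [0, 1, 2, 10]; color 3: [21, 22]; color 4: [23].
(χ(G) = 4 ≤ 6.)

Yes, G is 6-colorable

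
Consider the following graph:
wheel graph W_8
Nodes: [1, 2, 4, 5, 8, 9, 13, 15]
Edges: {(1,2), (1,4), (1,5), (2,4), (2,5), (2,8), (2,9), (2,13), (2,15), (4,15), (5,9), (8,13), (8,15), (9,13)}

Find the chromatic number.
Clique number ω(G) = 3 (lower bound: χ ≥ ω).
Odd cycle [9, 5, 1, 4, 15, 8, 13] needs 3 colors (χ ≥ 3).
Vertex 2 is adjacent to every vertex of [1, 4, 5, 8, 9, 13, 15], which already need 3 colors among themselves, so 2 needs a new color (χ ≥ 4).
The coloring below uses 4 colors, so χ(G) = 4.
A valid 4-coloring: color 1: [2]; color 2: [1, 8, 9]; color 3: [4, 5, 13]; color 4: [15].

χ(G) = 4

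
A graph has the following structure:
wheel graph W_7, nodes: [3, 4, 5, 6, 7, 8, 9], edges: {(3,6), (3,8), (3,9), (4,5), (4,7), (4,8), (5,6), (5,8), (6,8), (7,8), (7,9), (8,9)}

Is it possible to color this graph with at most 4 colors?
Yes, G is 4-colorable

A valid 4-coloring: color 1: [8]; color 2: [3, 5, 7]; color 3: [4, 6, 9].
(χ(G) = 3 ≤ 4.)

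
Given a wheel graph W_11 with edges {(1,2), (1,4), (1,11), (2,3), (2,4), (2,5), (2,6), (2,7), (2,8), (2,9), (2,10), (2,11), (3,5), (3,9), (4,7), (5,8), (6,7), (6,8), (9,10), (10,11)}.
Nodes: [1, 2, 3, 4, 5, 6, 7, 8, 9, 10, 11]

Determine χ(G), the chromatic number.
χ(G) = 3

Clique number ω(G) = 3 (lower bound: χ ≥ ω).
The clique on [1, 2, 11] has size 3, forcing χ ≥ 3, and the coloring below uses 3 colors, so χ(G) = 3.
A valid 3-coloring: color 1: [2]; color 2: [1, 3, 7, 8, 10]; color 3: [4, 5, 6, 9, 11].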